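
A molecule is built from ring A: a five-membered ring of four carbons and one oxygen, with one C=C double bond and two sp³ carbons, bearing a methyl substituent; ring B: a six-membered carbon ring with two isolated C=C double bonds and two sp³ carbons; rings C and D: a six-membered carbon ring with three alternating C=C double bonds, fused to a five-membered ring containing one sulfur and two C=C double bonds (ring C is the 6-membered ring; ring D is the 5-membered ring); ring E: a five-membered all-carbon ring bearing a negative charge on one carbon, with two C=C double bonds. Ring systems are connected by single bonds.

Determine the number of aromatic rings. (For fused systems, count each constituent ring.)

3

Ring A has two sp³ carbons, so it is not fully conjugated — not aromatic (2,3-dihydrofuran).
Ring B has two sp³ carbons, so it is not fully conjugated — not aromatic (1,4-cyclohexadiene).
Rings C and D form a fused bicyclic system (with one sulfur) with 9 sp² atoms and 10 π electrons from ring double bonds plus a heteroatom lone pair. 10 = 4(2)+2, so the system is aromatic and both rings count as aromatic (benzothiophene).
Ring E is planar and fully conjugated; 2 ring double bonds (4 π electrons) plus the carbanion lone pair (2) give 6 π electrons. 6 = 4(1)+2, so ring E is aromatic (cyclopentadienyl anion).
Aromatic: C, D, E. Total: 3.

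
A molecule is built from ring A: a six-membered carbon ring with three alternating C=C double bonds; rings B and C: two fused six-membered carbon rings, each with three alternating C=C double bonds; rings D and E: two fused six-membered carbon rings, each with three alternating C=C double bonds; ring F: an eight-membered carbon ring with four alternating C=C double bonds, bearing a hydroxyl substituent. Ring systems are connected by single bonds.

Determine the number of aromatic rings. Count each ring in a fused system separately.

5

Ring A is fully conjugated (every ring atom contributes a p orbital); 3 ring double bonds give 6 π electrons. Since 6 = 4n+2 (n=1), ring A is aromatic (benzene).
Rings B and C form a fused bicyclic system with 10 sp² atoms and 10 π electrons from ring double bonds. 10 = 4(2)+2, so the system is aromatic and both rings count as aromatic (naphthalene).
Rings D and E form a fused bicyclic system with 10 sp² atoms and 10 π electrons from ring double bonds. 10 = 4(2)+2, so the system is aromatic and both rings count as aromatic (naphthalene).
Ring F has only sp² ring atoms; a planar conformation would have a fully conjugated π system of 8 electrons. But 8 = 4(2), which is 4n not 4n+2, so ring F is not aromatic (cyclooctatetraene) — cyclooctatetraene distorts into a non-planar tub to avoid antiaromaticity.
Aromatic: A, B, C, D, E. Total: 5.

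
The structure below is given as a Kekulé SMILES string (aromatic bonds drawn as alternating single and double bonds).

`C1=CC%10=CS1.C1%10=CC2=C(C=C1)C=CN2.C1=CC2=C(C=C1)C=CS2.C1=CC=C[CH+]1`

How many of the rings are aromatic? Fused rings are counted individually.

5

The SMILES encodes a five-membered ring of four carbons and one sulfur, with two C=C double bonds; a six-membered carbon ring with three alternating C=C double bonds, fused to a five-membered ring containing one N–H nitrogen and two C=C double bonds; a six-membered carbon ring with three alternating C=C double bonds, fused to a five-membered ring containing one sulfur and two C=C double bonds; a five-membered all-carbon ring bearing a positive charge on one carbon, with two C=C double bonds.
The 5-membered ring with one sulfur is planar and fully conjugated; 2 ring double bonds (4 π electrons) plus a heteroatom lone pair (2) give 6 π electrons. Since 6 = 4n+2 (n=1), it is aromatic (thiophene).
The fused 6/5-membered bicyclic (with one N–H) is a single π system with 9 sp² atoms and 10 π electrons from ring double bonds plus a heteroatom lone pair. 10 = 4(2)+2, so the system is aromatic and both rings count as aromatic (indole).
The fused 6/5-membered bicyclic (with one sulfur) is a single π system with 9 sp² atoms and 10 π electrons from ring double bonds plus a heteroatom lone pair. 10 = 4(2)+2, so the system is aromatic and both rings count as aromatic (benzothiophene).
The 5-membered ring has only sp² ring atoms; a planar conformation would have a fully conjugated π system of 4 electrons. But 4 = 4(1), which is 4n not 4n+2, so it is not aromatic (cyclopentadienyl cation).
5 of the 6 rings are aromatic. Total: 5.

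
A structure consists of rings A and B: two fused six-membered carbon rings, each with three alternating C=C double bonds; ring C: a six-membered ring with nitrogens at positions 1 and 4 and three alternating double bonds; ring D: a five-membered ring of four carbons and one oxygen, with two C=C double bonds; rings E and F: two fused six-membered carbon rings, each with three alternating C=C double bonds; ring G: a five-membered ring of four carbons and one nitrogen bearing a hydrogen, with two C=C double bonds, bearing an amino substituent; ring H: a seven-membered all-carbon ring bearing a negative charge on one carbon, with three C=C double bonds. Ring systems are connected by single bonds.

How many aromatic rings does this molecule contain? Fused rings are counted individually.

Rings A and B form a fused bicyclic system with 10 sp² atoms and 10 π electrons from ring double bonds. 10 = 4(2)+2, so the system is aromatic and both rings count as aromatic (naphthalene).
Ring C is fully conjugated (every ring atom contributes a p orbital); 3 ring double bonds give 6 π electrons. 6 = 4(1)+2, so ring C is aromatic (pyrazine).
Ring D is fully conjugated (every ring atom contributes a p orbital); 2 ring double bonds (4 π electrons) plus a heteroatom lone pair (2) give 6 π electrons. 6 = 4(1)+2, so ring D is aromatic (furan).
Rings E and F form a fused bicyclic system with 10 sp² atoms and 10 π electrons from ring double bonds. 10 = 4(2)+2, so the system is aromatic and both rings count as aromatic (naphthalene).
Ring G is planar and fully conjugated; 2 ring double bonds (4 π electrons) plus a heteroatom lone pair (2) give 6 π electrons. That satisfies 4n+2 with n=1, so ring G is aromatic (pyrrole).
Ring H has only sp² ring atoms; a planar conformation would have a fully conjugated π system of 8 electrons. But 8 = 4(2), which is 4n not 4n+2, so ring H is not aromatic (cycloheptatrienyl anion).
Aromatic: A, B, C, D, E, F, G. Total: 7.

7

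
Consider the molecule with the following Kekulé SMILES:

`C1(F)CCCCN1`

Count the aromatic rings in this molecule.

0

The SMILES encodes a six-membered saturated ring of five carbons and one N–H nitrogen.
The 6-membered ring with one N–H has only sp³ atoms, so it is not fully conjugated — not aromatic (piperidine).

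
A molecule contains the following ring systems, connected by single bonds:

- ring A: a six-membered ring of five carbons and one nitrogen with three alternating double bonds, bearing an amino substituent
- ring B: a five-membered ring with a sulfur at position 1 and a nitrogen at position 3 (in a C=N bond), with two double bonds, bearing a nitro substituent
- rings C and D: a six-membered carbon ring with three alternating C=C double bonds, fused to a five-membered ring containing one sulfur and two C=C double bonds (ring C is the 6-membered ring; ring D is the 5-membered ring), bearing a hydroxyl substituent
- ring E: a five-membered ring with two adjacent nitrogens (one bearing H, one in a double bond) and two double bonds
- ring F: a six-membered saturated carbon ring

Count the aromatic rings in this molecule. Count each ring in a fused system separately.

5

Ring A is planar and fully conjugated; 3 ring double bonds give 6 π electrons. 6 = 4(1)+2, so ring A is aromatic (pyridine).
Ring B has a continuous p-orbital overlap around the ring; 2 ring double bonds (4 π electrons) plus a heteroatom lone pair (2) give 6 π electrons. Since 6 = 4n+2 (n=1), ring B is aromatic (thiazole).
Rings C and D form a fused bicyclic system (with one sulfur) with 9 sp² atoms and 10 π electrons from ring double bonds plus a heteroatom lone pair. 10 = 4(2)+2, so the system is aromatic and both rings count as aromatic (benzothiophene).
Ring E is planar and fully conjugated; 2 ring double bonds (4 π electrons) plus a heteroatom lone pair (2) give 6 π electrons. 6 = 4(1)+2, so ring E is aromatic (pyrazole).
Ring F has only sp³ atoms, so it is not fully conjugated — not aromatic (cyclohexane).
Aromatic: A, B, C, D, E. Total: 5.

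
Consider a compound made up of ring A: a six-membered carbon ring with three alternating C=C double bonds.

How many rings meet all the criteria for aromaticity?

1

Ring A is planar and fully conjugated; 3 ring double bonds give 6 π electrons. Since 6 = 4n+2 (n=1), ring A is aromatic (benzene).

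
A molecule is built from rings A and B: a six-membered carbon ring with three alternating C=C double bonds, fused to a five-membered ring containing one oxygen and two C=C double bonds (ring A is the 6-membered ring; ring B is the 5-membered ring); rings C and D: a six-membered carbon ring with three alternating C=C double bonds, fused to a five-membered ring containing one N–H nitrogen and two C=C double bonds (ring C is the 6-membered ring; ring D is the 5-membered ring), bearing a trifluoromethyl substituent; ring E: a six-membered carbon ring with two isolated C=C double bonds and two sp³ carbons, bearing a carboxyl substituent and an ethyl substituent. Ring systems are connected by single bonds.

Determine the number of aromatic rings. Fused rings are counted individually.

Rings A and B form a fused bicyclic system (with one oxygen) with 9 sp² atoms and 10 π electrons from ring double bonds plus a heteroatom lone pair. 10 = 4(2)+2, so the system is aromatic and both rings count as aromatic (benzofuran).
Rings C and D form a fused bicyclic system (with one N–H) with 9 sp² atoms and 10 π electrons from ring double bonds plus a heteroatom lone pair. 10 = 4(2)+2, so the system is aromatic and both rings count as aromatic (indole).
Ring E has two sp³ carbons, so it is not fully conjugated — not aromatic (1,4-cyclohexadiene).
Aromatic: A, B, C, D. Total: 4.

4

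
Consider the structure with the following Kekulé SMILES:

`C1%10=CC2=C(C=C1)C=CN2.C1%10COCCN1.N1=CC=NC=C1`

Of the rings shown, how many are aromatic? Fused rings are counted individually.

3

The SMILES encodes a six-membered carbon ring with three alternating C=C double bonds, fused to a five-membered ring containing one N–H nitrogen and two C=C double bonds; a six-membered saturated ring with an oxygen and an N–H nitrogen at positions 1 and 4; a six-membered ring with nitrogens at positions 1 and 4 and three alternating double bonds.
The fused 6/5-membered bicyclic (with one N–H) is a single π system with 9 sp² atoms and 10 π electrons from ring double bonds plus a heteroatom lone pair. 10 = 4(2)+2, so the system is aromatic and both rings count as aromatic (indole).
The 6-membered ring with one oxygen and one N–H (1,4) has only sp³ atoms, so it is not fully conjugated — not aromatic (morpholine).
The 6-membered ring with two nitrogens (1,4) has a continuous p-orbital overlap around the ring; 3 ring double bonds give 6 π electrons. 6 = 4(1)+2, so it is aromatic (pyrazine).
3 of the 4 rings are aromatic. Total: 3.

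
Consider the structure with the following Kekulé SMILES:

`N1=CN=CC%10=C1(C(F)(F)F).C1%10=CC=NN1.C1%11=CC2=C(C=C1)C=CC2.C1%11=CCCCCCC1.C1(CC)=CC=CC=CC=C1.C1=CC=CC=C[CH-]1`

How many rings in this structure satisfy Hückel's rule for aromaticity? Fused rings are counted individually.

3

The SMILES encodes a six-membered ring with nitrogens at positions 1 and 3 and three alternating double bonds; a five-membered ring with two adjacent nitrogens (one bearing H, one in a double bond) and two double bonds; a six-membered carbon ring with three alternating C=C double bonds, fused to a five-membered carbon ring containing one C=C double bond and one sp³ carbon; an eight-membered carbon ring with one C=C double bond; an eight-membered carbon ring with four alternating C=C double bonds; a seven-membered all-carbon ring bearing a negative charge on one carbon, with three C=C double bonds.
The 6-membered ring with two nitrogens (1,3) is fully conjugated (every ring atom contributes a p orbital); 3 ring double bonds give 6 π electrons. Since 6 = 4n+2 (n=1), it is aromatic (pyrimidine).
The 5-membered ring with two adjacent nitrogens (one N–H, one =N–) is planar and fully conjugated; 2 ring double bonds (4 π electrons) plus a heteroatom lone pair (2) give 6 π electrons. 6 = 4(1)+2, so it is aromatic (pyrazole).
The 6-membered ring is planar and fully conjugated; 3 ring double bonds give 6 π electrons. That satisfies 4n+2 with n=1, so it is aromatic (benzene ring).
The 5-membered ring has one sp³ carbon, so it is not fully conjugated — not aromatic (cyclopentene ring).
The 8-membered ring has six sp³ carbons, so it is not fully conjugated — not aromatic (cyclooctene).
The second 8-membered ring has only sp² ring atoms; a planar conformation would have a fully conjugated π system of 8 electrons. But 8 = 4(2), which is 4n not 4n+2, so it is not aromatic (cyclooctatetraene) — cyclooctatetraene distorts into a non-planar tub to avoid antiaromaticity.
The 7-membered ring has only sp² ring atoms; a planar conformation would have a fully conjugated π system of 8 electrons. But 8 = 4(2), which is 4n not 4n+2, so it is not aromatic (cycloheptatrienyl anion).
3 of the 7 rings are aromatic. Total: 3.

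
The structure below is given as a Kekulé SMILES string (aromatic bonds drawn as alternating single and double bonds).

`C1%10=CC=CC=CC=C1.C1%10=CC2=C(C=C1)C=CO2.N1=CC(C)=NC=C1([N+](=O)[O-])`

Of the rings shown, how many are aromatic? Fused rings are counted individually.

3

The SMILES encodes an eight-membered carbon ring with four alternating C=C double bonds; a six-membered carbon ring with three alternating C=C double bonds, fused to a five-membered ring containing one oxygen and two C=C double bonds; a six-membered ring with nitrogens at positions 1 and 4 and three alternating double bonds.
The 8-membered ring has only sp² ring atoms; a planar conformation would have a fully conjugated π system of 8 electrons. But 8 = 4(2), which is 4n not 4n+2, so it is not aromatic (cyclooctatetraene) — cyclooctatetraene distorts into a non-planar tub to avoid antiaromaticity.
The fused 6/5-membered bicyclic (with one oxygen) is a single π system with 9 sp² atoms and 10 π electrons from ring double bonds plus a heteroatom lone pair. 10 = 4(2)+2, so the system is aromatic and both rings count as aromatic (benzofuran).
The 6-membered ring with two nitrogens (1,4) has a continuous p-orbital overlap around the ring; 3 ring double bonds give 6 π electrons. Since 6 = 4n+2 (n=1), it is aromatic (pyrazine).
3 of the 4 rings are aromatic. Total: 3.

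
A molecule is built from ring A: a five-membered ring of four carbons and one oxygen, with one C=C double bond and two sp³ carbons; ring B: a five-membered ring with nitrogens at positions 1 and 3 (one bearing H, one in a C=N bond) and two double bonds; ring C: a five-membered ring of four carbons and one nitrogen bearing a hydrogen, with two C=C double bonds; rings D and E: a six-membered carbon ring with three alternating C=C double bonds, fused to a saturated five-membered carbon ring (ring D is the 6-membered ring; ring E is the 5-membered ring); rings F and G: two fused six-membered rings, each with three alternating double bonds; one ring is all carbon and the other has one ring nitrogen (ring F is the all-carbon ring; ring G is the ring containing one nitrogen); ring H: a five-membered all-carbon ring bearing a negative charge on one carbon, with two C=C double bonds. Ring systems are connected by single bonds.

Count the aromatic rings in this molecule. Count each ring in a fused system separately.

Ring A has two sp³ carbons, so it is not fully conjugated — not aromatic (2,3-dihydrofuran).
Ring B has a continuous p-orbital overlap around the ring; 2 ring double bonds (4 π electrons) plus a heteroatom lone pair (2) give 6 π electrons. Since 6 = 4n+2 (n=1), ring B is aromatic (imidazole).
Ring C has a continuous p-orbital overlap around the ring; 2 ring double bonds (4 π electrons) plus a heteroatom lone pair (2) give 6 π electrons. Since 6 = 4n+2 (n=1), ring C is aromatic (pyrrole).
Ring D has a continuous p-orbital overlap around the ring; 3 ring double bonds give 6 π electrons. That satisfies 4n+2 with n=1, so ring D is aromatic (benzene ring).
Ring E has three sp³ carbons, so it is not fully conjugated — not aromatic (cyclopentane ring).
Rings F and G form a fused bicyclic system (with one nitrogen) with 10 sp² atoms and 10 π electrons from ring double bonds. 10 = 4(2)+2, so the system is aromatic and both rings count as aromatic (quinoline).
Ring H is fully conjugated (every ring atom contributes a p orbital); 2 ring double bonds (4 π electrons) plus the carbanion lone pair (2) give 6 π electrons. 6 = 4(1)+2, so ring H is aromatic (cyclopentadienyl anion).
Aromatic: B, C, D, F, G, H. Total: 6.

6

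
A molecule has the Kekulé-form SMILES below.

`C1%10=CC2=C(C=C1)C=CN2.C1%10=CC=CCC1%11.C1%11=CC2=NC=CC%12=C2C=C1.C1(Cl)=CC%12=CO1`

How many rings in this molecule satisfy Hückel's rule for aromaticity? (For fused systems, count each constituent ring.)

The SMILES encodes a six-membered carbon ring with three alternating C=C double bonds, fused to a five-membered ring containing one N–H nitrogen and two C=C double bonds; a six-membered carbon ring with two conjugated C=C double bonds and two sp³ carbons; two fused six-membered rings, each with three alternating double bonds; one ring is all carbon and the other has one ring nitrogen; a five-membered ring of four carbons and one oxygen, with two C=C double bonds.
The fused 6/5-membered bicyclic (with one N–H) is a single π system with 9 sp² atoms and 10 π electrons from ring double bonds plus a heteroatom lone pair. 10 = 4(2)+2, so the system is aromatic and both rings count as aromatic (indole).
The 6-membered ring has two sp³ carbons, so it is not fully conjugated — not aromatic (1,3-cyclohexadiene).
The fused 6/6-membered bicyclic (with one nitrogen) is a single π system with 10 sp² atoms and 10 π electrons from ring double bonds. 10 = 4(2)+2, so the system is aromatic and both rings count as aromatic (quinoline).
The 5-membered ring with one oxygen is planar and fully conjugated; 2 ring double bonds (4 π electrons) plus a heteroatom lone pair (2) give 6 π electrons. Since 6 = 4n+2 (n=1), it is aromatic (furan).
5 of the 6 rings are aromatic. Total: 5.

5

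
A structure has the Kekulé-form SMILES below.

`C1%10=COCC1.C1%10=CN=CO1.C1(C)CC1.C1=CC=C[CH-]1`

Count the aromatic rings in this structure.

The SMILES encodes a five-membered ring of four carbons and one oxygen, with one C=C double bond and two sp³ carbons; a five-membered ring with an oxygen at position 1 and a nitrogen at position 3 (in a C=N bond), with two double bonds; a three-membered saturated carbon ring; a five-membered all-carbon ring bearing a negative charge on one carbon, with two C=C double bonds.
The 5-membered ring with one oxygen has two sp³ carbons, so it is not fully conjugated — not aromatic (2,3-dihydrofuran).
The 5-membered ring with one oxygen and one =N– has a continuous p-orbital overlap around the ring; 2 ring double bonds (4 π electrons) plus a heteroatom lone pair (2) give 6 π electrons. Since 6 = 4n+2 (n=1), it is aromatic (oxazole).
The 3-membered ring has only sp³ atoms, so it is not fully conjugated — not aromatic (cyclopropane).
The 5-membered ring is fully conjugated (every ring atom contributes a p orbital); 2 ring double bonds (4 π electrons) plus the carbanion lone pair (2) give 6 π electrons. 6 = 4(1)+2, so it is aromatic (cyclopentadienyl anion).
2 of the 4 rings are aromatic. Total: 2.

2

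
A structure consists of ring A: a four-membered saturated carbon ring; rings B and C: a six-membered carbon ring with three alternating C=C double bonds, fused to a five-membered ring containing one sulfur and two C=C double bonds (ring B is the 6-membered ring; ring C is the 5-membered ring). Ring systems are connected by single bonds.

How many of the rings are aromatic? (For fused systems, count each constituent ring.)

2

Ring A has only sp³ atoms, so it is not fully conjugated — not aromatic (cyclobutane).
Rings B and C form a fused bicyclic system (with one sulfur) with 9 sp² atoms and 10 π electrons from ring double bonds plus a heteroatom lone pair. 10 = 4(2)+2, so the system is aromatic and both rings count as aromatic (benzothiophene).
Aromatic: B, C. Total: 2.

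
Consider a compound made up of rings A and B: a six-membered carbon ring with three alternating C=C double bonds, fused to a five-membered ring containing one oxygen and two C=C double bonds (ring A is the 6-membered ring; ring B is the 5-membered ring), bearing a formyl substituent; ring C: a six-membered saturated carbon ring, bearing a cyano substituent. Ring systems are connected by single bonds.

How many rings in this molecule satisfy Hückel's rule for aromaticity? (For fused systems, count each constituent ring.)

2

Rings A and B form a fused bicyclic system (with one oxygen) with 9 sp² atoms and 10 π electrons from ring double bonds plus a heteroatom lone pair. 10 = 4(2)+2, so the system is aromatic and both rings count as aromatic (benzofuran).
Ring C has only sp³ atoms, so it is not fully conjugated — not aromatic (cyclohexane).
Aromatic: A, B. Total: 2.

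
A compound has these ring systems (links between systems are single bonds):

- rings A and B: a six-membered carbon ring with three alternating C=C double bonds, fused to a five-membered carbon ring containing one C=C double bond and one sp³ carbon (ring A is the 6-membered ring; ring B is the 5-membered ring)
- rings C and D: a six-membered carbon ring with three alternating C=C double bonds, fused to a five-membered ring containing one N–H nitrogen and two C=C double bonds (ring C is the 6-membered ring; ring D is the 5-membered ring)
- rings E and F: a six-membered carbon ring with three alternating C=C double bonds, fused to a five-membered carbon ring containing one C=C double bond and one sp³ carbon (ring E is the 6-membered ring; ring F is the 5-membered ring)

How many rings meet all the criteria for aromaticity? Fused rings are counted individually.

Ring A is fully conjugated (every ring atom contributes a p orbital); 3 ring double bonds give 6 π electrons. 6 = 4(1)+2, so ring A is aromatic (benzene ring).
Ring B has one sp³ carbon, so it is not fully conjugated — not aromatic (cyclopentene ring).
Rings C and D form a fused bicyclic system (with one N–H) with 9 sp² atoms and 10 π electrons from ring double bonds plus a heteroatom lone pair. 10 = 4(2)+2, so the system is aromatic and both rings count as aromatic (indole).
Ring E has a continuous p-orbital overlap around the ring; 3 ring double bonds give 6 π electrons. That satisfies 4n+2 with n=1, so ring E is aromatic (benzene ring).
Ring F has one sp³ carbon, so it is not fully conjugated — not aromatic (cyclopentene ring).
Aromatic: A, C, D, E. Total: 4.

4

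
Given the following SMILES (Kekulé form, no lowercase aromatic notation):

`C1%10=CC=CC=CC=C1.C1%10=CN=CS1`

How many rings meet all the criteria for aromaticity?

1

The SMILES encodes an eight-membered carbon ring with four alternating C=C double bonds; a five-membered ring with a sulfur at position 1 and a nitrogen at position 3 (in a C=N bond), with two double bonds.
The 8-membered ring has only sp² ring atoms; a planar conformation would have a fully conjugated π system of 8 electrons. But 8 = 4(2), which is 4n not 4n+2, so it is not aromatic (cyclooctatetraene) — cyclooctatetraene distorts into a non-planar tub to avoid antiaromaticity.
The 5-membered ring with one sulfur and one =N– is fully conjugated (every ring atom contributes a p orbital); 2 ring double bonds (4 π electrons) plus a heteroatom lone pair (2) give 6 π electrons. That satisfies 4n+2 with n=1, so it is aromatic (thiazole).
1 of the 2 rings is aromatic. Total: 1.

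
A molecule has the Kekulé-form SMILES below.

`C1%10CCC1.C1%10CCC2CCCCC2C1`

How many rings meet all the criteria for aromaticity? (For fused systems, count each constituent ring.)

The SMILES encodes a four-membered saturated carbon ring; two fused six-membered saturated carbon rings.
The 4-membered ring has only sp³ atoms, so it is not fully conjugated — not aromatic (cyclobutane).
The 6-membered ring has only sp³ atoms, so it is not fully conjugated — not aromatic (cyclohexane ring).
The second 6-membered ring has only sp³ atoms, so it is not fully conjugated — not aromatic (cyclohexane ring).
None of the rings are aromatic. Total: 0.

0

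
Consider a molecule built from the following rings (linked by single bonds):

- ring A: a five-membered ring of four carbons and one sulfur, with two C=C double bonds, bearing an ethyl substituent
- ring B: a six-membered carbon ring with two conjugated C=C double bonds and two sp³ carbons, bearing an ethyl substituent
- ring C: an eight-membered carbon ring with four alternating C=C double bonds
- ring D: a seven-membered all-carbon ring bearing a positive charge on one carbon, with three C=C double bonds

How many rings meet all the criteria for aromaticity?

Ring A is planar and fully conjugated; 2 ring double bonds (4 π electrons) plus a heteroatom lone pair (2) give 6 π electrons. 6 = 4(1)+2, so ring A is aromatic (thiophene).
Ring B has two sp³ carbons, so it is not fully conjugated — not aromatic (1,3-cyclohexadiene).
Ring C has only sp² ring atoms; a planar conformation would have a fully conjugated π system of 8 electrons. But 8 = 4(2), which is 4n not 4n+2, so ring C is not aromatic (cyclooctatetraene) — cyclooctatetraene distorts into a non-planar tub to avoid antiaromaticity.
Ring D is fully conjugated (every ring atom contributes a p orbital); 3 ring double bonds (6 π electrons) plus the carbocation's empty p orbital (0, but keeps the ring conjugated) give 6 π electrons. 6 = 4(1)+2, so ring D is aromatic (tropylium cation).
Aromatic: A, D. Total: 2.

2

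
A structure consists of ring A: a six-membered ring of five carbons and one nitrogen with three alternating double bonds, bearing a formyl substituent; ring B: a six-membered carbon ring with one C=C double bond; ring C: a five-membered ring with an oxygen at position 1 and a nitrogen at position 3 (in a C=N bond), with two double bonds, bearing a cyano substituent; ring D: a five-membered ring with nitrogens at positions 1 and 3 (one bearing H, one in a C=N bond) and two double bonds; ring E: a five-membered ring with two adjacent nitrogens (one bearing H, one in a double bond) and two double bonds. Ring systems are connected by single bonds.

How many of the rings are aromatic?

Ring A is fully conjugated (every ring atom contributes a p orbital); 3 ring double bonds give 6 π electrons. Since 6 = 4n+2 (n=1), ring A is aromatic (pyridine).
Ring B has four sp³ carbons, so it is not fully conjugated — not aromatic (cyclohexene).
Ring C has a continuous p-orbital overlap around the ring; 2 ring double bonds (4 π electrons) plus a heteroatom lone pair (2) give 6 π electrons. That satisfies 4n+2 with n=1, so ring C is aromatic (oxazole).
Ring D is planar and fully conjugated; 2 ring double bonds (4 π electrons) plus a heteroatom lone pair (2) give 6 π electrons. Since 6 = 4n+2 (n=1), ring D is aromatic (imidazole).
Ring E is fully conjugated (every ring atom contributes a p orbital); 2 ring double bonds (4 π electrons) plus a heteroatom lone pair (2) give 6 π electrons. Since 6 = 4n+2 (n=1), ring E is aromatic (pyrazole).
Aromatic: A, C, D, E. Total: 4.

4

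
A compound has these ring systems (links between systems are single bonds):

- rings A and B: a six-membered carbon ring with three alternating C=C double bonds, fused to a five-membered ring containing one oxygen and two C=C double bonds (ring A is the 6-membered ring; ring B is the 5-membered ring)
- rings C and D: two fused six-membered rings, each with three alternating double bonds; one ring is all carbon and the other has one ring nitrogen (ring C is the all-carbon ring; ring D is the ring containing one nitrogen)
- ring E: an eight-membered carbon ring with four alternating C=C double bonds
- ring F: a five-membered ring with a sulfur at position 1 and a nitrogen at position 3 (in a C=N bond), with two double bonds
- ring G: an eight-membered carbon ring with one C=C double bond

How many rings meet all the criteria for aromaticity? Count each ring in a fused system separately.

5

Rings A and B form a fused bicyclic system (with one oxygen) with 9 sp² atoms and 10 π electrons from ring double bonds plus a heteroatom lone pair. 10 = 4(2)+2, so the system is aromatic and both rings count as aromatic (benzofuran).
Rings C and D form a fused bicyclic system (with one nitrogen) with 10 sp² atoms and 10 π electrons from ring double bonds. 10 = 4(2)+2, so the system is aromatic and both rings count as aromatic (quinoline).
Ring E has only sp² ring atoms; a planar conformation would have a fully conjugated π system of 8 electrons. But 8 = 4(2), which is 4n not 4n+2, so ring E is not aromatic (cyclooctatetraene) — cyclooctatetraene distorts into a non-planar tub to avoid antiaromaticity.
Ring F is fully conjugated (every ring atom contributes a p orbital); 2 ring double bonds (4 π electrons) plus a heteroatom lone pair (2) give 6 π electrons. 6 = 4(1)+2, so ring F is aromatic (thiazole).
Ring G has six sp³ carbons, so it is not fully conjugated — not aromatic (cyclooctene).
Aromatic: A, B, C, D, F. Total: 5.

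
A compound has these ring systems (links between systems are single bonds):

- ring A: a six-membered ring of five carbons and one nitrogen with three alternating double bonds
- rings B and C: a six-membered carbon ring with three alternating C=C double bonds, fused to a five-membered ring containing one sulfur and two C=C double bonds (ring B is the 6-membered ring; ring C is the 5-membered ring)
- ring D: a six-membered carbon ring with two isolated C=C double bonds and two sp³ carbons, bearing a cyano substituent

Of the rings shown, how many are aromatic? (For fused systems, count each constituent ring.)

3

Ring A is fully conjugated (every ring atom contributes a p orbital); 3 ring double bonds give 6 π electrons. That satisfies 4n+2 with n=1, so ring A is aromatic (pyridine).
Rings B and C form a fused bicyclic system (with one sulfur) with 9 sp² atoms and 10 π electrons from ring double bonds plus a heteroatom lone pair. 10 = 4(2)+2, so the system is aromatic and both rings count as aromatic (benzothiophene).
Ring D has two sp³ carbons, so it is not fully conjugated — not aromatic (1,4-cyclohexadiene).
Aromatic: A, B, C. Total: 3.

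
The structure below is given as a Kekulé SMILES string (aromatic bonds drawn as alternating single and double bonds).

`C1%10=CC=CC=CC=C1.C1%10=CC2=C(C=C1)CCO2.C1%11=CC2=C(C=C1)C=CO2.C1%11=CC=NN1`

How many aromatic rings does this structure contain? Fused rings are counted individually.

The SMILES encodes an eight-membered carbon ring with four alternating C=C double bonds; a six-membered carbon ring with three alternating C=C double bonds, fused to a five-membered ring containing one oxygen and two sp³ carbons; a six-membered carbon ring with three alternating C=C double bonds, fused to a five-membered ring containing one oxygen and two C=C double bonds; a five-membered ring with two adjacent nitrogens (one bearing H, one in a double bond) and two double bonds.
The 8-membered ring has only sp² ring atoms; a planar conformation would have a fully conjugated π system of 8 electrons. But 8 = 4(2), which is 4n not 4n+2, so it is not aromatic (cyclooctatetraene) — cyclooctatetraene distorts into a non-planar tub to avoid antiaromaticity.
The 6-membered ring has a continuous p-orbital overlap around the ring; 3 ring double bonds give 6 π electrons. That satisfies 4n+2 with n=1, so it is aromatic (benzene ring).
The 5-membered ring with one oxygen has two sp³ carbons, so it is not fully conjugated — not aromatic (oxolane ring).
The fused 6/5-membered bicyclic (with one oxygen) is a single π system with 9 sp² atoms and 10 π electrons from ring double bonds plus a heteroatom lone pair. 10 = 4(2)+2, so the system is aromatic and both rings count as aromatic (benzofuran).
The 5-membered ring with two adjacent nitrogens (one N–H, one =N–) is fully conjugated (every ring atom contributes a p orbital); 2 ring double bonds (4 π electrons) plus a heteroatom lone pair (2) give 6 π electrons. 6 = 4(1)+2, so it is aromatic (pyrazole).
4 of the 6 rings are aromatic. Total: 4.

4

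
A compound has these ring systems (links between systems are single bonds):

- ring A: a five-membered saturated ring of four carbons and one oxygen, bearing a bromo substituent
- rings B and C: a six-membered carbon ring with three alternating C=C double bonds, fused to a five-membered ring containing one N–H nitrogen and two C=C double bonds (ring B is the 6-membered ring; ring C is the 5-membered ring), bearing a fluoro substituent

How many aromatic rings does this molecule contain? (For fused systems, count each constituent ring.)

2

Ring A has only sp³ atoms, so it is not fully conjugated — not aromatic (tetrahydrofuran).
Rings B and C form a fused bicyclic system (with one N–H) with 9 sp² atoms and 10 π electrons from ring double bonds plus a heteroatom lone pair. 10 = 4(2)+2, so the system is aromatic and both rings count as aromatic (indole).
Aromatic: B, C. Total: 2.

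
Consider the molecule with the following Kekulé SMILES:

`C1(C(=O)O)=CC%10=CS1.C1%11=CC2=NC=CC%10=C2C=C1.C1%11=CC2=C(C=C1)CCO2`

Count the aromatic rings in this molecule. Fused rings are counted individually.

The SMILES encodes a five-membered ring of four carbons and one sulfur, with two C=C double bonds; two fused six-membered rings, each with three alternating double bonds; one ring is all carbon and the other has one ring nitrogen; a six-membered carbon ring with three alternating C=C double bonds, fused to a five-membered ring containing one oxygen and two sp³ carbons.
The 5-membered ring with one sulfur is fully conjugated (every ring atom contributes a p orbital); 2 ring double bonds (4 π electrons) plus a heteroatom lone pair (2) give 6 π electrons. Since 6 = 4n+2 (n=1), it is aromatic (thiophene).
The fused 6/6-membered bicyclic (with one nitrogen) is a single π system with 10 sp² atoms and 10 π electrons from ring double bonds. 10 = 4(2)+2, so the system is aromatic and both rings count as aromatic (quinoline).
The 6-membered ring is planar and fully conjugated; 3 ring double bonds give 6 π electrons. That satisfies 4n+2 with n=1, so it is aromatic (benzene ring).
The 5-membered ring with one oxygen has two sp³ carbons, so it is not fully conjugated — not aromatic (oxolane ring).
4 of the 5 rings are aromatic. Total: 4.

4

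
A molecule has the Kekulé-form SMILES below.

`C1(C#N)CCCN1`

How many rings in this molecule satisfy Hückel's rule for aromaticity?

The SMILES encodes a five-membered saturated ring of four carbons and one N–H nitrogen.
The 5-membered ring with one N–H has only sp³ atoms, so it is not fully conjugated — not aromatic (pyrrolidine).

0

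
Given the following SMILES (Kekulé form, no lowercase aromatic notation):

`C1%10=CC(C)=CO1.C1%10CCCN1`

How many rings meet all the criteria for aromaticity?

The SMILES encodes a five-membered ring of four carbons and one oxygen, with two C=C double bonds; a five-membered saturated ring of four carbons and one N–H nitrogen.
The 5-membered ring with one oxygen is planar and fully conjugated; 2 ring double bonds (4 π electrons) plus a heteroatom lone pair (2) give 6 π electrons. Since 6 = 4n+2 (n=1), it is aromatic (furan).
The 5-membered ring with one N–H has only sp³ atoms, so it is not fully conjugated — not aromatic (pyrrolidine).
1 of the 2 rings is aromatic. Total: 1.

1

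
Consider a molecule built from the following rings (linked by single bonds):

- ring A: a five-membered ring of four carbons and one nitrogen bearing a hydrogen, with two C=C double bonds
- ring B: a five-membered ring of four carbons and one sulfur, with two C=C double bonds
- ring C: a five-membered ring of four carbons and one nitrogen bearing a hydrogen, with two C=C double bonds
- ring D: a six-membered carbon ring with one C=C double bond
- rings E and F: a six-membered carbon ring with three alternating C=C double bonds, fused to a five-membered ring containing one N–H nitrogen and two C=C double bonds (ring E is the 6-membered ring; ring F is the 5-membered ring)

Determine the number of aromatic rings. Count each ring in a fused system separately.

Ring A is fully conjugated (every ring atom contributes a p orbital); 2 ring double bonds (4 π electrons) plus a heteroatom lone pair (2) give 6 π electrons. 6 = 4(1)+2, so ring A is aromatic (pyrrole).
Ring B has a continuous p-orbital overlap around the ring; 2 ring double bonds (4 π electrons) plus a heteroatom lone pair (2) give 6 π electrons. 6 = 4(1)+2, so ring B is aromatic (thiophene).
Ring C is fully conjugated (every ring atom contributes a p orbital); 2 ring double bonds (4 π electrons) plus a heteroatom lone pair (2) give 6 π electrons. That satisfies 4n+2 with n=1, so ring C is aromatic (pyrrole).
Ring D has four sp³ carbons, so it is not fully conjugated — not aromatic (cyclohexene).
Rings E and F form a fused bicyclic system (with one N–H) with 9 sp² atoms and 10 π electrons from ring double bonds plus a heteroatom lone pair. 10 = 4(2)+2, so the system is aromatic and both rings count as aromatic (indole).
Aromatic: A, B, C, E, F. Total: 5.

5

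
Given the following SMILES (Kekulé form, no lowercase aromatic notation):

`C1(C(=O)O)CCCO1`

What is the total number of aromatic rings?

The SMILES encodes a five-membered saturated ring of four carbons and one oxygen.
The 5-membered ring with one oxygen has only sp³ atoms, so it is not fully conjugated — not aromatic (tetrahydrofuran).

0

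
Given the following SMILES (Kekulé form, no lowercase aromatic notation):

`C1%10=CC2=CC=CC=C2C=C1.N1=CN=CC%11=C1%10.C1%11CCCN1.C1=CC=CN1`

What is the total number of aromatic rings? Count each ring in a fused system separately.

The SMILES encodes two fused six-membered carbon rings, each with three alternating C=C double bonds; a six-membered ring with nitrogens at positions 1 and 3 and three alternating double bonds; a five-membered saturated ring of four carbons and one N–H nitrogen; a five-membered ring of four carbons and one nitrogen bearing a hydrogen, with two C=C double bonds.
The fused 6/6-membered bicyclic is a single π system with 10 sp² atoms and 10 π electrons from ring double bonds. 10 = 4(2)+2, so the system is aromatic and both rings count as aromatic (naphthalene).
The 6-membered ring with two nitrogens (1,3) is planar and fully conjugated; 3 ring double bonds give 6 π electrons. That satisfies 4n+2 with n=1, so it is aromatic (pyrimidine).
The 5-membered ring with one N–H has only sp³ atoms, so it is not fully conjugated — not aromatic (pyrrolidine).
The second 5-membered ring with one N–H is fully conjugated (every ring atom contributes a p orbital); 2 ring double bonds (4 π electrons) plus a heteroatom lone pair (2) give 6 π electrons. 6 = 4(1)+2, so it is aromatic (pyrrole).
4 of the 5 rings are aromatic. Total: 4.

4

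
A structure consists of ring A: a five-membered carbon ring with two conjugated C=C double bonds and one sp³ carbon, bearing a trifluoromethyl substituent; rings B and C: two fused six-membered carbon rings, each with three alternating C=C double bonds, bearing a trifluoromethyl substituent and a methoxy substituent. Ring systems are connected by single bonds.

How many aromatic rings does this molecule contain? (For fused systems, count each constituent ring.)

Ring A has one sp³ carbon, so it is not fully conjugated — not aromatic (cyclopentadiene).
Rings B and C form a fused bicyclic system with 10 sp² atoms and 10 π electrons from ring double bonds. 10 = 4(2)+2, so the system is aromatic and both rings count as aromatic (naphthalene).
Aromatic: B, C. Total: 2.

2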